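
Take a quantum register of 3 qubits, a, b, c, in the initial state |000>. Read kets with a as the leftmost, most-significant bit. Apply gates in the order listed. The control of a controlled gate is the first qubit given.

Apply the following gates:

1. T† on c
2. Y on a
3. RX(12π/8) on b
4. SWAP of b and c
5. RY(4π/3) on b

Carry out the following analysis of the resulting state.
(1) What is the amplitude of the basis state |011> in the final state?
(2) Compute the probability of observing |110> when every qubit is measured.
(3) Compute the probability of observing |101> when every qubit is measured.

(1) The amplitude on |011> is 0.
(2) The probability of measuring |110> is 3/8.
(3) Outcome |101> occurs with probability 1/8.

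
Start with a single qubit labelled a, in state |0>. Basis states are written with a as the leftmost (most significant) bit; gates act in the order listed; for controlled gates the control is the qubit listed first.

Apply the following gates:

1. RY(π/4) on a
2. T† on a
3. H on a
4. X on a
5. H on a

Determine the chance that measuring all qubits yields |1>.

Outcome |1> occurs with probability 1/2 - sqrt(2)/4.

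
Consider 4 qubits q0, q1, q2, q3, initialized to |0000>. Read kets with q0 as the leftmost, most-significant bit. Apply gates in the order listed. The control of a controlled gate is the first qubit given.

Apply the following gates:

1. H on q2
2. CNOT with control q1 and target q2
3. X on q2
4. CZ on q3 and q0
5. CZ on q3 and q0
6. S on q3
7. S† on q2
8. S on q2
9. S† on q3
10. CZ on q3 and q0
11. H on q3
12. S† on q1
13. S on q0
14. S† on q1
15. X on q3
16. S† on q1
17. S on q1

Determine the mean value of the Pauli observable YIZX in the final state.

The expectation value of YIZX is 0. Key observation: steps 5-10 multiply out to the identity, so the circuit reduces to the remaining gates.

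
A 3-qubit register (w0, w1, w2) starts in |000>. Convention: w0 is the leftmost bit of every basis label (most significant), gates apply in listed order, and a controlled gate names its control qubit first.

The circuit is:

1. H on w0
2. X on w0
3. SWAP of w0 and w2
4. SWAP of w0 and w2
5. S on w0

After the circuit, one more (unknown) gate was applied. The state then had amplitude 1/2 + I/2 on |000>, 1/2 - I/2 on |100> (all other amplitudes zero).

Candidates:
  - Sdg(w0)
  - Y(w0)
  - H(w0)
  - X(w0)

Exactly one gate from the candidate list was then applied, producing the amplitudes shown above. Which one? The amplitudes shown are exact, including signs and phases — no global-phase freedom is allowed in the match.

The unique candidate consistent with the amplitudes is H(w0). Key observation: steps 3-4 multiply out to the identity, so the circuit reduces to the remaining gates.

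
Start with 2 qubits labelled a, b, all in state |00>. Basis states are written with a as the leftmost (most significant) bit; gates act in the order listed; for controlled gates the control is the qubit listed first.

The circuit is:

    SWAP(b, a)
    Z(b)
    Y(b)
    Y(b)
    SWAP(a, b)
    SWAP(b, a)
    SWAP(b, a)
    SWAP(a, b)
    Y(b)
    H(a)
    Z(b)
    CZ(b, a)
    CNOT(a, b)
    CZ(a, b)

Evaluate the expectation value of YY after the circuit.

In the final state, YY has expectation -1. Key observation: steps 4-9 multiply out to the identity, so the circuit reduces to the remaining gates.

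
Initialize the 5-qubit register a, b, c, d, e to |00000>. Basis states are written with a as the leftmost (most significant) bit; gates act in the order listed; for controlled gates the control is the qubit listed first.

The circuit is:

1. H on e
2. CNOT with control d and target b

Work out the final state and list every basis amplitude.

After the circuit, the state carries amplitude sqrt(2)/2 on |00000>, sqrt(2)/2 on |00001>, and 0 on every other basis state.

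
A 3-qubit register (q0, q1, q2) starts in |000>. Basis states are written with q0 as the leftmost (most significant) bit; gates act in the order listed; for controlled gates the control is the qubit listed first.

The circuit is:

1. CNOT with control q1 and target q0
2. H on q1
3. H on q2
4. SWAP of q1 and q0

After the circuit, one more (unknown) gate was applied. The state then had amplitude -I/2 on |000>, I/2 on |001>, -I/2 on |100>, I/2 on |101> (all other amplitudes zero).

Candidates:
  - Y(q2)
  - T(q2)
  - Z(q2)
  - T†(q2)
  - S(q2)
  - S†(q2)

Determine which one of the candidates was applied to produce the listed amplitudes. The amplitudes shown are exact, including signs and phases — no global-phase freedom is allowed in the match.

The unique candidate consistent with the amplitudes is Y(q2).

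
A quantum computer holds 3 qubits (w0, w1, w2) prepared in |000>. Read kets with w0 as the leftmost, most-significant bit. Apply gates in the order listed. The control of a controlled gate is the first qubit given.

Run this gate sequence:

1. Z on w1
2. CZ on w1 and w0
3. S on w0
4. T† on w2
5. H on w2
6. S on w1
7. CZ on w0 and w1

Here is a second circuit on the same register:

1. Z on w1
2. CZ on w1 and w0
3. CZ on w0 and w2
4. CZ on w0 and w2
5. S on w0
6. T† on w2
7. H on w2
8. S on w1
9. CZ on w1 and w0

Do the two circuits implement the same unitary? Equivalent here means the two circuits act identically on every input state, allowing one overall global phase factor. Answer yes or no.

Yes: on every input state the two circuits agree up to one overall phase factor.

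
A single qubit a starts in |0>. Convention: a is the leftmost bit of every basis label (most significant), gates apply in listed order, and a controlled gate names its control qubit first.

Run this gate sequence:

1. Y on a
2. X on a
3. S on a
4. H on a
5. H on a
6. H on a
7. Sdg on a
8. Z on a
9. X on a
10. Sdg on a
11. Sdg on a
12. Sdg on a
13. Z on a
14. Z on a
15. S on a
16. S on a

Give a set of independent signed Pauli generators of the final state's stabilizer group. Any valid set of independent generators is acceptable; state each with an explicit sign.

The stabilizer group can be generated by -X, among other valid generating sets. Key observation: steps 5-6 multiply out to the identity, so the circuit reduces to the remaining gates.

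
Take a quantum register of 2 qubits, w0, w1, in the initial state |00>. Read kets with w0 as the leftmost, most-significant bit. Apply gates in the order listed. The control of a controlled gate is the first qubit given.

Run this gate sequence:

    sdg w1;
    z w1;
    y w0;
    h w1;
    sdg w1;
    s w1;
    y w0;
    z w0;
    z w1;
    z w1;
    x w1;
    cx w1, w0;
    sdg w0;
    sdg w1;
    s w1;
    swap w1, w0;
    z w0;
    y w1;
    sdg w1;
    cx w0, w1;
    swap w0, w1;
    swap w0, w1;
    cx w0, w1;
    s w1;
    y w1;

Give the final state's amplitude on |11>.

|11> carries amplitude sqrt(2)*I/2 in the final state. Key observation: steps 18-25 multiply out to the identity, so the circuit reduces to the remaining gates.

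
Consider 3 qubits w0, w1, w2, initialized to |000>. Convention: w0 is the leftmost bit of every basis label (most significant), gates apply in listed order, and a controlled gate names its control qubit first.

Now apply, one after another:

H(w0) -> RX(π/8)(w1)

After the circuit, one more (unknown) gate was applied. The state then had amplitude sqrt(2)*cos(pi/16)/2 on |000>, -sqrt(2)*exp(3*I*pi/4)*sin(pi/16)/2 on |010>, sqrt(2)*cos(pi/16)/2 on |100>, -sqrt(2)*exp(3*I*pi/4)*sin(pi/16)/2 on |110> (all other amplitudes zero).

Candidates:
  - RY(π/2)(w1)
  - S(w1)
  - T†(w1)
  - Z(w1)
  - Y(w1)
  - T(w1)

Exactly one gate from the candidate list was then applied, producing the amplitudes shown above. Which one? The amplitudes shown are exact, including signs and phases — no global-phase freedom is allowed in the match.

It was T(w1) that produced the state shown.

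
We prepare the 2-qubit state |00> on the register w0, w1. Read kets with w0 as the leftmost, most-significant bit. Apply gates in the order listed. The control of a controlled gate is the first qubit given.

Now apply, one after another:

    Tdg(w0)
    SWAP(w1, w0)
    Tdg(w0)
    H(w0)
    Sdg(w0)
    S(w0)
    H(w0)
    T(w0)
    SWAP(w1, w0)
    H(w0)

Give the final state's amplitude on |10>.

|10> carries amplitude sqrt(2)/2 in the final state. Key observation: steps 3-8 multiply out to the identity, so the circuit reduces to the remaining gates.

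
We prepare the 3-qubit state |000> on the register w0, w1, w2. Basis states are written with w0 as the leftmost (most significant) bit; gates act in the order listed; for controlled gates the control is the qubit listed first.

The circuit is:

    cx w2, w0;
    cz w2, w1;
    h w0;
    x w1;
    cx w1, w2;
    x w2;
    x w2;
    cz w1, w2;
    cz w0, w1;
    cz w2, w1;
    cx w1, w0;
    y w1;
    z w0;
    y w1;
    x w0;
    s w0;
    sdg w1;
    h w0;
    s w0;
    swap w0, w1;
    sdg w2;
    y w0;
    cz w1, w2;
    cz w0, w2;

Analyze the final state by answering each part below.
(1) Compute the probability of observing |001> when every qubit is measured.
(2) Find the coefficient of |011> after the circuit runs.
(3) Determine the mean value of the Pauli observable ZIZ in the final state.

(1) The probability of measuring |001> is 1/2.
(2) |011> carries amplitude -1/2 + I/2 in the final state.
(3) In the final state, ZIZ has expectation -1.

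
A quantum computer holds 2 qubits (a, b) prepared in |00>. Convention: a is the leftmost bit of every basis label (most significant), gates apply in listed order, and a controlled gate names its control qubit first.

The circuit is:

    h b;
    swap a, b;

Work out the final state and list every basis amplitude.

After the circuit, the state carries amplitude sqrt(2)/2 on |00>, 0 on |01>, sqrt(2)/2 on |10>, 0 on |11>.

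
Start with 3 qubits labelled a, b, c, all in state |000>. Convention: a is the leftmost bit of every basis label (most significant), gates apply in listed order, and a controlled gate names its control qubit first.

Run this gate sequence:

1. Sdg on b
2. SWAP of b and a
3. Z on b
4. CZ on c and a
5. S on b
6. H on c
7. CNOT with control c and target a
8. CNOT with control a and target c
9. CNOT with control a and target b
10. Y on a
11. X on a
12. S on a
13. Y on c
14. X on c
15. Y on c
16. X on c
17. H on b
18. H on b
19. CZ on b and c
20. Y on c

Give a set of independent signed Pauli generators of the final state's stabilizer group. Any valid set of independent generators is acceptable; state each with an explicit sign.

One valid set of independent stabilizer generators is -XYI, +ZZI, -IIZ (any independent generating set of the same group is equally correct).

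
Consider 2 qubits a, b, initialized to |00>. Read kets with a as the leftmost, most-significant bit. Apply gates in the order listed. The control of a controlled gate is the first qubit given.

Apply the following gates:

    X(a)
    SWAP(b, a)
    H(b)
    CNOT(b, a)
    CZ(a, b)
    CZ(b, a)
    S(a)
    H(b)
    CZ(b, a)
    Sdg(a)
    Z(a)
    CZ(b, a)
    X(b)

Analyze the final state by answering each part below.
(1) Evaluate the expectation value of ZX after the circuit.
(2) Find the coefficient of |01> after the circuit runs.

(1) The expectation value of ZX is 1.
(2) The final state's coefficient on |01> equals 1/2.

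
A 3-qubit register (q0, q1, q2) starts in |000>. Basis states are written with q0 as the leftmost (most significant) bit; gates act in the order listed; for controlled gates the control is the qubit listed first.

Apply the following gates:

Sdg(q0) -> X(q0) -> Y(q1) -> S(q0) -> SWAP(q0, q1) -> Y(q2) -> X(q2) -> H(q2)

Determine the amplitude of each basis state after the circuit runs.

The resulting statevector has amplitude -sqrt(2)*I/2 on |110>, -sqrt(2)*I/2 on |111>, and 0 on every other basis state.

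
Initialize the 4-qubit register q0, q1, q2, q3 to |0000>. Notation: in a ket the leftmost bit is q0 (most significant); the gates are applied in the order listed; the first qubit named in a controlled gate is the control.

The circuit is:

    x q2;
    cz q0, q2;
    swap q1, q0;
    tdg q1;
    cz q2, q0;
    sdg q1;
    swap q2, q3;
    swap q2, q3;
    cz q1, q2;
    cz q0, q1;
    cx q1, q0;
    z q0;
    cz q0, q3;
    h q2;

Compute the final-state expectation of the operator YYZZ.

The expectation value of YYZZ is 0. Key observation: the block from step 7 through step 8 cancels to the identity and can be dropped.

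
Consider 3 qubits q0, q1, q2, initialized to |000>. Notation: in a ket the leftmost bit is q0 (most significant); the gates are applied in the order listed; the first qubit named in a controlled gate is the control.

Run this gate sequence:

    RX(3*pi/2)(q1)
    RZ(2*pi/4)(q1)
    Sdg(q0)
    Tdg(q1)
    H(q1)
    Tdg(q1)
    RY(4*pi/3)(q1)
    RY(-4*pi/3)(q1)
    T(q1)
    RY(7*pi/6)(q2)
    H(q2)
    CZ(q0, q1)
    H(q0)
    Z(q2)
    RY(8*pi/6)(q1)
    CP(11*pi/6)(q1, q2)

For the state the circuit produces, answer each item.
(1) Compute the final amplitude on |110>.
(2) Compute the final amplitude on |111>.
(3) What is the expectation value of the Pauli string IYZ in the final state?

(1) The final state's coefficient on |110> equals -sqrt(6)*I/16 - sqrt(2)*I/16 - sqrt(2)*exp(3*I*pi/4)/16 + sqrt(6)*exp(3*I*pi/4)/16.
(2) The final state's coefficient on |111> equals -3*sqrt(2)*exp(I*pi/3)/16 - sqrt(6)*exp(7*I*pi/12)/16 - sqrt(6)*exp(I*pi/3)/16 + 3*sqrt(2)*exp(7*I*pi/12)/16.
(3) In the final state, IYZ has expectation -sqrt(2)/8 + 9*sqrt(6)/32.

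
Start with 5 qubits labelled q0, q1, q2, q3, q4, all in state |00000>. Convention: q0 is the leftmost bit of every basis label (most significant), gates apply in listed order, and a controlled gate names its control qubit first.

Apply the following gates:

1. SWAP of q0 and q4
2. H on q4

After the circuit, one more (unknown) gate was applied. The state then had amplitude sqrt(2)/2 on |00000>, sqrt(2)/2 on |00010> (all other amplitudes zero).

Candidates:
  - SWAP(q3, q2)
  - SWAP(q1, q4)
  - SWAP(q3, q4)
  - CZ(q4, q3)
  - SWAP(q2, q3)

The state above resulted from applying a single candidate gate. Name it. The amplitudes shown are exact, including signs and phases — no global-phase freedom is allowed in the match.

The applied gate was SWAP(q3, q4).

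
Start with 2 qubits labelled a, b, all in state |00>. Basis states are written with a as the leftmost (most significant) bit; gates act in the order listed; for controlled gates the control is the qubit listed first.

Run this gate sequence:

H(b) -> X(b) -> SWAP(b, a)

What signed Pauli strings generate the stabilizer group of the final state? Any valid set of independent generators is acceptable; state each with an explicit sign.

One valid set of independent stabilizer generators is +XI, +IZ (any independent generating set of the same group is equally correct).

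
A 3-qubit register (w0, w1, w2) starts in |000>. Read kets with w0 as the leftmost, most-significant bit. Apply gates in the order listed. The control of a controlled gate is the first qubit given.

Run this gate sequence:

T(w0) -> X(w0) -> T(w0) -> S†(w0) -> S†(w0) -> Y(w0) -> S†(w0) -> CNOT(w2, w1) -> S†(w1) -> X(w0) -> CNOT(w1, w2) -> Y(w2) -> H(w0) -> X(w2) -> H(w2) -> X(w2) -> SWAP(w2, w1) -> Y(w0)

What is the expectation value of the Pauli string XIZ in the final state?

The observable XIZ averages to 1.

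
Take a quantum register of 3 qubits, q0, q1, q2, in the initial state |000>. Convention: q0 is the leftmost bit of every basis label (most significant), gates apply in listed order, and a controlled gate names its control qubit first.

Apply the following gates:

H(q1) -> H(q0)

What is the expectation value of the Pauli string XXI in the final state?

The expectation value of XXI is 1.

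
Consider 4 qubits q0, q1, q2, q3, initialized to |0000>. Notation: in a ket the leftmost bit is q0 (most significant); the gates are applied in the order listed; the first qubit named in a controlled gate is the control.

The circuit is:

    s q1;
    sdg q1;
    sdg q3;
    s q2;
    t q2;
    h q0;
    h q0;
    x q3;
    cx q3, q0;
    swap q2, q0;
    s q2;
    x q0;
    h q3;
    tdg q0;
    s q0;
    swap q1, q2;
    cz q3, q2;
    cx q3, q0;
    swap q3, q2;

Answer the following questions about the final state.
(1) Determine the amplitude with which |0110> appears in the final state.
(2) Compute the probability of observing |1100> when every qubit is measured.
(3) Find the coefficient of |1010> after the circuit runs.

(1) The final state's coefficient on |0110> equals -sqrt(2)*exp(3*I*pi/4)/2. Key observation: gates 1-2 undo each other exactly, leaving only the rest of the circuit to track.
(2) The probability of measuring |1100> is 1/2.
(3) |1010> carries amplitude 0 in the final state.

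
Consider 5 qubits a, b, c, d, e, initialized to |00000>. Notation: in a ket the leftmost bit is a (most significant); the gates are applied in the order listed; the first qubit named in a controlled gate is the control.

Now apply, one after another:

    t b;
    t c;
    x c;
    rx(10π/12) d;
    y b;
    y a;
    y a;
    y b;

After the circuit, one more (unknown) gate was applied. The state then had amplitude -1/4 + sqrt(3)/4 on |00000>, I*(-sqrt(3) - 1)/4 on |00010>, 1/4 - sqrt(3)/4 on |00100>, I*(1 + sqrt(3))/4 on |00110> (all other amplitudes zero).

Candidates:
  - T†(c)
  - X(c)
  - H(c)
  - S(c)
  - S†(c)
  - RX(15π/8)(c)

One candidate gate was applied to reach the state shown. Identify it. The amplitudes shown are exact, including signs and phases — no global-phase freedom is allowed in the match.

It was H(c) that produced the state shown. Key observation: steps 5-8 multiply out to the identity, so the circuit reduces to the remaining gates.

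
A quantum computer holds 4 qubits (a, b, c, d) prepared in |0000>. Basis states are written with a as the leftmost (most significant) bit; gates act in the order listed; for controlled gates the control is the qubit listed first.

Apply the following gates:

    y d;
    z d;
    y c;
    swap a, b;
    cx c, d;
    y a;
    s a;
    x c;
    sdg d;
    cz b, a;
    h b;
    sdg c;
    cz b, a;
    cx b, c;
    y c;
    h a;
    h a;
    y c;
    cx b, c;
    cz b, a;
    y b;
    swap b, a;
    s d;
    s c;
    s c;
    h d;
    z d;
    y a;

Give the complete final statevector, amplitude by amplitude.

The final amplitudes are -1/2 on |0100>, 1/2 on |0101>, -1/2 on |1100>, 1/2 on |1101>, and 0 on every other basis state. Key observation: the block from step 13 through step 20 cancels to the identity and can be dropped.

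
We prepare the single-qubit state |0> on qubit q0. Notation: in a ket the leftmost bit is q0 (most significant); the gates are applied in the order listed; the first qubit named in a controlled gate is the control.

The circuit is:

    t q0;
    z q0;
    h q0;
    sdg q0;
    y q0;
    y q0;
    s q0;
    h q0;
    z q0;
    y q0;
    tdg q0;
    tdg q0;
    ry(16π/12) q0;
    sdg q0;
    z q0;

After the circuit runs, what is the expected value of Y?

The observable Y averages to sqrt(3)/2.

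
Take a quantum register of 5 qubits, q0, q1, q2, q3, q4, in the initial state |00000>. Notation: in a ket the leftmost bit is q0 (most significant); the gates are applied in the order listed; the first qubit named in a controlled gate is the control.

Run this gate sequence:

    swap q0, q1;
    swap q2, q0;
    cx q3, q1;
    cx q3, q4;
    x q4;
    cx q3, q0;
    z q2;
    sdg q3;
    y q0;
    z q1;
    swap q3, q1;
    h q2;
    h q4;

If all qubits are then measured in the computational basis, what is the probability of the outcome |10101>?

The probability of measuring |10101> is 1/4.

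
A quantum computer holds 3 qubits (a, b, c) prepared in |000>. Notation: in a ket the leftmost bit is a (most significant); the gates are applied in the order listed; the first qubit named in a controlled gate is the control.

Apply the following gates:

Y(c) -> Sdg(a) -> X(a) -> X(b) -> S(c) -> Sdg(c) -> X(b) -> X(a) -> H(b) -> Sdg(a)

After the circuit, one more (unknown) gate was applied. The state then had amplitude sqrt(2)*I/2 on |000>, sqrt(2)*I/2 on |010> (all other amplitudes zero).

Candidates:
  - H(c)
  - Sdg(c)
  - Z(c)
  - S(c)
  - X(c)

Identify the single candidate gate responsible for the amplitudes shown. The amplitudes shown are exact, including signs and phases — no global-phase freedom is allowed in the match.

The applied gate was X(c). Key observation: steps 3-8 multiply out to the identity, so the circuit reduces to the remaining gates.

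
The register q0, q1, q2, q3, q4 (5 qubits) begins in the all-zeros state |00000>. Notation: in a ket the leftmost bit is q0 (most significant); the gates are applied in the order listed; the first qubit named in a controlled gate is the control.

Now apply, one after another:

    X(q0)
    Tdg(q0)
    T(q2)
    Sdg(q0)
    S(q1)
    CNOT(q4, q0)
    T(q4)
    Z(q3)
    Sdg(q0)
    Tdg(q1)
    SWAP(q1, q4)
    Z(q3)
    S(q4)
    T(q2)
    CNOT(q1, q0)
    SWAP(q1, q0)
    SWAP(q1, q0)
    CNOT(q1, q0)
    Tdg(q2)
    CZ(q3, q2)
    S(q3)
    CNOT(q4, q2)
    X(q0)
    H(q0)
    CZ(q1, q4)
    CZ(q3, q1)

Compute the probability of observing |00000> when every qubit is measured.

The probability of measuring |00000> is 1/2. Key observation: gates 14-19 undo each other exactly, leaving only the rest of the circuit to track.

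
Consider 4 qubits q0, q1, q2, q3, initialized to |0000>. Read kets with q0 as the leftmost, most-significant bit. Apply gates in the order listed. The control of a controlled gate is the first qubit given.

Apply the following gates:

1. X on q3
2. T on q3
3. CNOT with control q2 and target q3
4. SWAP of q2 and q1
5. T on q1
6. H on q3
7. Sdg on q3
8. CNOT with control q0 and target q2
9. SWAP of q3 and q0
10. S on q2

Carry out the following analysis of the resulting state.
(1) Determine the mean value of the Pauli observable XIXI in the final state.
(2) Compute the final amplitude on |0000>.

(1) The observable XIXI averages to 0.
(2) The amplitude on |0000> is sqrt(2)*exp(I*pi/4)/2.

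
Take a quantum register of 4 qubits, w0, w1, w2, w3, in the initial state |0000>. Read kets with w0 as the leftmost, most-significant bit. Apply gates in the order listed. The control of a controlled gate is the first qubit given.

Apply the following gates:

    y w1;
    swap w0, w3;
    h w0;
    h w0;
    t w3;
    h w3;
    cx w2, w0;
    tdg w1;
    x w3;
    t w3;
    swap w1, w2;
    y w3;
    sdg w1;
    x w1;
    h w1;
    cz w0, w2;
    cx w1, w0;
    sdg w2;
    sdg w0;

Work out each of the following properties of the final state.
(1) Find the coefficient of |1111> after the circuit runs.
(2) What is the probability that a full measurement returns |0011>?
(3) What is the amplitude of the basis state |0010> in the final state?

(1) The amplitude on |1111> is exp(3*I*pi/4)/2. Key observation: steps 3-4 multiply out to the identity, so the circuit reduces to the remaining gates.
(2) A full measurement returns |0011> with probability 1/4.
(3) The amplitude on |0010> is -I/2.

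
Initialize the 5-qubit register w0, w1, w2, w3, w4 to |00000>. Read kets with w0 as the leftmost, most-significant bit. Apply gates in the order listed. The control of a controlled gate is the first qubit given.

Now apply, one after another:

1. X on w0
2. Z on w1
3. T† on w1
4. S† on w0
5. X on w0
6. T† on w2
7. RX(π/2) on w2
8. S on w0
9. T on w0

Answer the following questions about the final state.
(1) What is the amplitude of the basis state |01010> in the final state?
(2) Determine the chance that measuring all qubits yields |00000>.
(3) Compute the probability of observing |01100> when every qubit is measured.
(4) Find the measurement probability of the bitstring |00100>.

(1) The final state's coefficient on |01010> equals 0.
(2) The probability of measuring |00000> is 1/2.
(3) A full measurement returns |01100> with probability 0.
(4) A full measurement returns |00100> with probability 1/2.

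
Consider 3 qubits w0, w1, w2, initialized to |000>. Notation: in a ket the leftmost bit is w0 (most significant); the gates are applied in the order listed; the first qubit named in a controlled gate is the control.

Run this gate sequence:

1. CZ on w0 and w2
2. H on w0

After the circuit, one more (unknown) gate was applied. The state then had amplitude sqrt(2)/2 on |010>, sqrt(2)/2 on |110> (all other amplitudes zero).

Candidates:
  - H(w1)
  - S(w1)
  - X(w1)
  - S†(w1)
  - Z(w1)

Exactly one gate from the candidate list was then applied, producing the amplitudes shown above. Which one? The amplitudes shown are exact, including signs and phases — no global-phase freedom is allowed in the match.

The applied gate was X(w1).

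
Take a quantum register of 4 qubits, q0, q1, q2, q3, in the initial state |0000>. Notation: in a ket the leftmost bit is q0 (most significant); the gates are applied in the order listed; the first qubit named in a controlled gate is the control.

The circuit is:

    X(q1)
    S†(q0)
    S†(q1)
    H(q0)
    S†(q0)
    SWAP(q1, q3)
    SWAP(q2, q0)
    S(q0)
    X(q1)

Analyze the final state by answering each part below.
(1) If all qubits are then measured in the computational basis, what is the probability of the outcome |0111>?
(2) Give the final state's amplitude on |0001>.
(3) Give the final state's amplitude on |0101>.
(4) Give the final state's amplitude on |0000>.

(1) The probability of measuring |0111> is 1/2.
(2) |0001> carries amplitude 0 in the final state.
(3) The final state's coefficient on |0101> equals -sqrt(2)*I/2.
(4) |0000> carries amplitude 0 in the final state.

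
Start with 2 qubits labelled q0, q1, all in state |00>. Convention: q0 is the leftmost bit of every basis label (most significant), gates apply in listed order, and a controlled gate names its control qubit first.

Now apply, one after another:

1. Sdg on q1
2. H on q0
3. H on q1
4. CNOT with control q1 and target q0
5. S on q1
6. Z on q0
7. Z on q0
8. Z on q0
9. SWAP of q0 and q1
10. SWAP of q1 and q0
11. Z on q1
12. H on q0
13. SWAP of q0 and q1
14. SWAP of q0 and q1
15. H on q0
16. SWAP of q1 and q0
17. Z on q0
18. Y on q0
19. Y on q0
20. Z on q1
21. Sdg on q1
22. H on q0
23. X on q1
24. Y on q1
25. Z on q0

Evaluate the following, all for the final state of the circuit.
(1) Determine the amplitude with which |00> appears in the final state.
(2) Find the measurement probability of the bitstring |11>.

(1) The amplitude on |00> is sqrt(2)*(1 - I)/4.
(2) Outcome |11> occurs with probability 1/4.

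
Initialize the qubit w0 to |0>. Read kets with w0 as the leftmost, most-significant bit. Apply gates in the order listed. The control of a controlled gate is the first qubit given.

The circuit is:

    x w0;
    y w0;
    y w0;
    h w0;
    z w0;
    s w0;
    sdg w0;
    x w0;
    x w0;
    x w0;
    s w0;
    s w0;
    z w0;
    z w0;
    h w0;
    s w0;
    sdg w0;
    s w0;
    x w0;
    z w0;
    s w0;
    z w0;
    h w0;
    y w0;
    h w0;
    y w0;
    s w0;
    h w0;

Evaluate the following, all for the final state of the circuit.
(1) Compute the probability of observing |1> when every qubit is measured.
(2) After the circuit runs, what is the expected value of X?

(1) The probability of measuring |1> is 1/2. Key observation: gates 16-17 undo each other exactly, leaving only the rest of the circuit to track.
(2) The observable X averages to 1.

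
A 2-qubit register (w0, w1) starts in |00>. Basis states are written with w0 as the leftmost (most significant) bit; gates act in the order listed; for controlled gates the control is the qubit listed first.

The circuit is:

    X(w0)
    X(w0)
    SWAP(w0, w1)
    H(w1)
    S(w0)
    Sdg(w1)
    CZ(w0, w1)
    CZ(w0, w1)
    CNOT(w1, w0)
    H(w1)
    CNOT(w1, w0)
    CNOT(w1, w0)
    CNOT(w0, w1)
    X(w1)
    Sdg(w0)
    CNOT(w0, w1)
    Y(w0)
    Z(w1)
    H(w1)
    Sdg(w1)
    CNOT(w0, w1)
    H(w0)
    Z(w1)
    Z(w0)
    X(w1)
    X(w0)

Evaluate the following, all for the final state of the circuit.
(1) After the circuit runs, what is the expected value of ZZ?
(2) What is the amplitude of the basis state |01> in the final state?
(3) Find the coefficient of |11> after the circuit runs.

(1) In the final state, ZZ has expectation 0.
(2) The amplitude on |01> is 1/2 + I/2.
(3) |11> carries amplitude 1/2 - I/2 in the final state.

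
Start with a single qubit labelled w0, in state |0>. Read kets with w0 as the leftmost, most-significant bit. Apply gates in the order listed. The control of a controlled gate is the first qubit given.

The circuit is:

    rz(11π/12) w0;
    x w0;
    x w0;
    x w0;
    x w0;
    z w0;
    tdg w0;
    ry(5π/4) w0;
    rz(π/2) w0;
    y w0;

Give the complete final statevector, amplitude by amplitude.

After the circuit, the state carries amplitude -sqrt(sqrt(2) + 2)*exp(7*I*pi/24)/2 on |0>, sqrt(2 - sqrt(2))*exp(19*I*pi/24)/2 on |1>.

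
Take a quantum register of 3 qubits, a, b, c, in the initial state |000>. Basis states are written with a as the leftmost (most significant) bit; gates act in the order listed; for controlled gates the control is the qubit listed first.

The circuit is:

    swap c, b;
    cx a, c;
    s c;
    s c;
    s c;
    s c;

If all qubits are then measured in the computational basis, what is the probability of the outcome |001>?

A full measurement returns |001> with probability 0. Key observation: gates 3-6 undo each other exactly, leaving only the rest of the circuit to track.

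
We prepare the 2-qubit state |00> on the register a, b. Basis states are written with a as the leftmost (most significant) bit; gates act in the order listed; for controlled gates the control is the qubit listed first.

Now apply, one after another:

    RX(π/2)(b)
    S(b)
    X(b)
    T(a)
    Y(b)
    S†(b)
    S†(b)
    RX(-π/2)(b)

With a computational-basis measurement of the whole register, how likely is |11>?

The probability of measuring |11> is 0.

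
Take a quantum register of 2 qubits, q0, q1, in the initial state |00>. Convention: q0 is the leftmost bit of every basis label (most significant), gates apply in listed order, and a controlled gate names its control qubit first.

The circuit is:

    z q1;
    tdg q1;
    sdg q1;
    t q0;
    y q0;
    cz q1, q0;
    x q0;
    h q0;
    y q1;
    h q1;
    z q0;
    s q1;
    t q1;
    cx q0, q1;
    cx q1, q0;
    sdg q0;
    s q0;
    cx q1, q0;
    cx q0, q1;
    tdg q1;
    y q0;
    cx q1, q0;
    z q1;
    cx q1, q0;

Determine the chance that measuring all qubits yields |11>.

Outcome |11> occurs with probability 1/4. Key observation: the block from step 14 through step 19 cancels to the identity and can be dropped.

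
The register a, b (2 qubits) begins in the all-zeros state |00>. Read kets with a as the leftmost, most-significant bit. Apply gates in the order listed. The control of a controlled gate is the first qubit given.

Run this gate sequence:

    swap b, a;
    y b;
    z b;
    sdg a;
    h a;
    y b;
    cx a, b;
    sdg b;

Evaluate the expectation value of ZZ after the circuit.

The observable ZZ averages to 1.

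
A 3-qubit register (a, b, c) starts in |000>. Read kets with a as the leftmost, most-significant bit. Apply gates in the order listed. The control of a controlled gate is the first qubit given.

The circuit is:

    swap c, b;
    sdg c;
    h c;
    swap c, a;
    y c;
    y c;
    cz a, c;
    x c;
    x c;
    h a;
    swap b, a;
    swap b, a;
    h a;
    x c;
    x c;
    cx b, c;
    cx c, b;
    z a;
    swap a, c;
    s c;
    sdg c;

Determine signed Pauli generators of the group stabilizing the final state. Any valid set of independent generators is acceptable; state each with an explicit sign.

The stabilizer group can be generated by -IIX, +ZII, +IZI, among other valid generating sets.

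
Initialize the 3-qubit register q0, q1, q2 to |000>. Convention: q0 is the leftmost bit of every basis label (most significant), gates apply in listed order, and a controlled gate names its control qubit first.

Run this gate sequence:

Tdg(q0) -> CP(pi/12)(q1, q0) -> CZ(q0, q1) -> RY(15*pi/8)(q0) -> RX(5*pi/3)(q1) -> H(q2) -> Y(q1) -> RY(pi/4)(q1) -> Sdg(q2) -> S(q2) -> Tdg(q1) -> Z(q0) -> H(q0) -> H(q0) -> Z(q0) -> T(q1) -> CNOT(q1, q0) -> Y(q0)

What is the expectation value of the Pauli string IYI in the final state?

The expectation value of IYI is -sqrt(6 - 3*sqrt(2))/4.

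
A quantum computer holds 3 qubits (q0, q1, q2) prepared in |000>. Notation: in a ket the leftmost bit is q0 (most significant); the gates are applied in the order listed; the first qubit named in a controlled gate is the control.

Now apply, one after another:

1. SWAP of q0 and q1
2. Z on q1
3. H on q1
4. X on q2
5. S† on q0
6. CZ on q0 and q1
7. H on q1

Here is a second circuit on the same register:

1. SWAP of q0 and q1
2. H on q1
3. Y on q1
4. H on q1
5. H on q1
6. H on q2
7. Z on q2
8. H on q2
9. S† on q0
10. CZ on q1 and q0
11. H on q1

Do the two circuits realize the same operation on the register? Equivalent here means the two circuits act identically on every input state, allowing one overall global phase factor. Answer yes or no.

No — the two circuits implement different unitaries, even allowing a global phase.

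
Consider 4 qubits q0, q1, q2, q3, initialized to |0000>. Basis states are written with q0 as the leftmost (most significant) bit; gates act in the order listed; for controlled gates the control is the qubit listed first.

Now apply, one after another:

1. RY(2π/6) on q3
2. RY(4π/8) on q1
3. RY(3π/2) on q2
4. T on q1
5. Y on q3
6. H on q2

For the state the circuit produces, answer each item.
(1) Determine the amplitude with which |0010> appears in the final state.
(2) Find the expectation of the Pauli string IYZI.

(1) |0010> carries amplitude sqrt(2)*I/4 in the final state.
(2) The expectation value of IYZI is -sqrt(2)/2.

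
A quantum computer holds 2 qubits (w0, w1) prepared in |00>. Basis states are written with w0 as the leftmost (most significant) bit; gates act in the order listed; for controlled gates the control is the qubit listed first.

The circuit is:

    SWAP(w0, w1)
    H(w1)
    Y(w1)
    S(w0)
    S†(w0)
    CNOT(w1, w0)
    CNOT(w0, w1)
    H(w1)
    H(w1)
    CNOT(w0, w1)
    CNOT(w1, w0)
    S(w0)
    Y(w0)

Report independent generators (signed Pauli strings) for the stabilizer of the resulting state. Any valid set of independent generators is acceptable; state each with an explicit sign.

The final state is stabilized by the group generated by -IX, -ZI; other independent generating sets are equally valid. Key observation: steps 5-12 multiply out to the identity, so the circuit reduces to the remaining gates.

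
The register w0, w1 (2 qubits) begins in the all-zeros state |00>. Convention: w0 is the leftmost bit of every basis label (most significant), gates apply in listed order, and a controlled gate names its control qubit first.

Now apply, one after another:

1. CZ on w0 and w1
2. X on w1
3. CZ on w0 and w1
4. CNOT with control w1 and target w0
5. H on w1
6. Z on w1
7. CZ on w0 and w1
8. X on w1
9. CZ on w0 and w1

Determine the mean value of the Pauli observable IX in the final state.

The observable IX averages to 1.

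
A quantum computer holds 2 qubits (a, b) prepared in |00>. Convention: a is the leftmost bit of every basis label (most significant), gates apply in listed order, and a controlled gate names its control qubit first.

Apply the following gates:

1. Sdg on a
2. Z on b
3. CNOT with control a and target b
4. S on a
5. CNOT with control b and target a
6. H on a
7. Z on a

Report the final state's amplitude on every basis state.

The final amplitudes are sqrt(2)/2 on |00>, 0 on |01>, -sqrt(2)/2 on |10>, 0 on |11>.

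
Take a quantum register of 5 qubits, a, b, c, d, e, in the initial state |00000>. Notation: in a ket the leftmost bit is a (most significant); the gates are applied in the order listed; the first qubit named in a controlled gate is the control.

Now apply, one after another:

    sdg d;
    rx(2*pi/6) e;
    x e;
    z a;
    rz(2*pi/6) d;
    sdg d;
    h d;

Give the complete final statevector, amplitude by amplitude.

The resulting statevector has amplitude -sqrt(2)*exp(I*pi/3)/4 on |00000>, -sqrt(6)*exp(5*I*pi/6)/4 on |00001>, -sqrt(2)*exp(I*pi/3)/4 on |00010>, -sqrt(6)*exp(5*I*pi/6)/4 on |00011>, and 0 on every other basis state.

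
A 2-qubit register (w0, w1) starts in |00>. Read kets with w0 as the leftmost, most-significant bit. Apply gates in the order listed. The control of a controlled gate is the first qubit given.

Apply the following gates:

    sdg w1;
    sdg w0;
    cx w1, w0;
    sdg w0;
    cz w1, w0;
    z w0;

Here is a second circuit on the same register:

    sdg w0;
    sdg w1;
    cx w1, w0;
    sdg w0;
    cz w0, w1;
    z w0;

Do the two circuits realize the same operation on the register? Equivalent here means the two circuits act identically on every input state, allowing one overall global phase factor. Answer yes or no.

Yes — the two circuits implement the same unitary up to a global phase.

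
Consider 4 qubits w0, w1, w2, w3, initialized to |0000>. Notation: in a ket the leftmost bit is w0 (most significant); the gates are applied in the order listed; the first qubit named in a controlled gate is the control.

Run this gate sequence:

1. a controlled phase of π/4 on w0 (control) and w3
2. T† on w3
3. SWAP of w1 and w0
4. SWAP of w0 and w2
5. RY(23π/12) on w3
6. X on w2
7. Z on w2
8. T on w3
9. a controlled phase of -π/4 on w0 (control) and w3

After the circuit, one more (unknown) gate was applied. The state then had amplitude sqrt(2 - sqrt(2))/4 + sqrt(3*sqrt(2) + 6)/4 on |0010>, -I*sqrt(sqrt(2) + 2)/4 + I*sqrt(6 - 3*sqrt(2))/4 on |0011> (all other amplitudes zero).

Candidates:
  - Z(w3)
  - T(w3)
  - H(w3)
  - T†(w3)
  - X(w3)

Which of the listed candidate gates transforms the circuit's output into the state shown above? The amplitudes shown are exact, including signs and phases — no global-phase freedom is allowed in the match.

It was T(w3) that produced the state shown.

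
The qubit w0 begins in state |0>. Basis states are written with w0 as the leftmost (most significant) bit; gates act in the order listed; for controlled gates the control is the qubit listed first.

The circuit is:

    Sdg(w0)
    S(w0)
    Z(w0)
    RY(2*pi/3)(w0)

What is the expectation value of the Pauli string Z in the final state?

The expectation value of Z is -1/2.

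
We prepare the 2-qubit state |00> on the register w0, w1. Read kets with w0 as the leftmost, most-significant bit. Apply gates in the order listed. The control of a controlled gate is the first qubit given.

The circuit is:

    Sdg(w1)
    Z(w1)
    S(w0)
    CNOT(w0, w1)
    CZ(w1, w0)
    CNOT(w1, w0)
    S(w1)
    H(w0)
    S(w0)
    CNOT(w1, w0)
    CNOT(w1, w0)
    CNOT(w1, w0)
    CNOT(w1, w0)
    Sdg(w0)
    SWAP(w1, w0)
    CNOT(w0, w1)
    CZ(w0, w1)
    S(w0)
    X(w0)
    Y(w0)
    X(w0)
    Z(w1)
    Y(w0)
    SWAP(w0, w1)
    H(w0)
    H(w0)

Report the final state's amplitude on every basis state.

The resulting statevector has amplitude -sqrt(2)/2 on |00>, 0 on |01>, sqrt(2)/2 on |10>, 0 on |11>. Key observation: steps 9-14 multiply out to the identity, so the circuit reduces to the remaining gates.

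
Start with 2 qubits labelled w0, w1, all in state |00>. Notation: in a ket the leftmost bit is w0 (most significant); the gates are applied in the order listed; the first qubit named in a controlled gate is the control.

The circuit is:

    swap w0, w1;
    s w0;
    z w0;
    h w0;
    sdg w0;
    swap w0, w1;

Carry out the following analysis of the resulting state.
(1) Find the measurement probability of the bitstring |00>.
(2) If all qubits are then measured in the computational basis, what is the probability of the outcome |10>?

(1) Outcome |00> occurs with probability 1/2.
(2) Outcome |10> occurs with probability 0.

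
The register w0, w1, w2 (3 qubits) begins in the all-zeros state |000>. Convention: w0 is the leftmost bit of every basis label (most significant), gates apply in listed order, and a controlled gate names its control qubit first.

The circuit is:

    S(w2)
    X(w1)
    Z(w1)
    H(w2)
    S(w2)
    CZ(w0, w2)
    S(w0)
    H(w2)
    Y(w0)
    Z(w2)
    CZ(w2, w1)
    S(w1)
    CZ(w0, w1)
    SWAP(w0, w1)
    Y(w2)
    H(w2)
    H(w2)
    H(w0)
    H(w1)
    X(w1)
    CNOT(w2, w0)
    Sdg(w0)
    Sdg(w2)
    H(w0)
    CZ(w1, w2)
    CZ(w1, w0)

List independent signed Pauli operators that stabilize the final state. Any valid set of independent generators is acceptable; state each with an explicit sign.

The stabilizer group can be generated by -YZI, -ZXZ, +IZX, among other valid generating sets. Key observation: gates 16-17 undo each other exactly, leaving only the rest of the circuit to track.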